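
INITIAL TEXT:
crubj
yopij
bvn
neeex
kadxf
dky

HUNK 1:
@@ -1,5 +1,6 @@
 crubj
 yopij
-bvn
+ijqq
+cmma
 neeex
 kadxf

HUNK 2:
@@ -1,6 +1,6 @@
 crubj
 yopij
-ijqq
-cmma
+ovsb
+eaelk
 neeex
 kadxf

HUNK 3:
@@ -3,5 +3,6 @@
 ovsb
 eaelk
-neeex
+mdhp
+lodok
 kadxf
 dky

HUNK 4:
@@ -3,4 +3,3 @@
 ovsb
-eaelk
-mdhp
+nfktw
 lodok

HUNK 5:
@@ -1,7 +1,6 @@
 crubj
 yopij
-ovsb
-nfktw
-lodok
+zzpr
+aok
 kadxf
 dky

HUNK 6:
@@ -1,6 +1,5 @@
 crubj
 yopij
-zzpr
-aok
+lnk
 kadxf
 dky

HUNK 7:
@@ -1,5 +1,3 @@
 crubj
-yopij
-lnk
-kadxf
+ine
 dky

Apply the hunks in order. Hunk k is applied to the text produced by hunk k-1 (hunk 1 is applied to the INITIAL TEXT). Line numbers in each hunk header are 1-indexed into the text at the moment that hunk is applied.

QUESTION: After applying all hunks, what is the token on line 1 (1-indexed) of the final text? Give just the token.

Hunk 1: at line 1 remove [bvn] add [ijqq,cmma] -> 7 lines: crubj yopij ijqq cmma neeex kadxf dky
Hunk 2: at line 1 remove [ijqq,cmma] add [ovsb,eaelk] -> 7 lines: crubj yopij ovsb eaelk neeex kadxf dky
Hunk 3: at line 3 remove [neeex] add [mdhp,lodok] -> 8 lines: crubj yopij ovsb eaelk mdhp lodok kadxf dky
Hunk 4: at line 3 remove [eaelk,mdhp] add [nfktw] -> 7 lines: crubj yopij ovsb nfktw lodok kadxf dky
Hunk 5: at line 1 remove [ovsb,nfktw,lodok] add [zzpr,aok] -> 6 lines: crubj yopij zzpr aok kadxf dky
Hunk 6: at line 1 remove [zzpr,aok] add [lnk] -> 5 lines: crubj yopij lnk kadxf dky
Hunk 7: at line 1 remove [yopij,lnk,kadxf] add [ine] -> 3 lines: crubj ine dky
Final line 1: crubj

Answer: crubj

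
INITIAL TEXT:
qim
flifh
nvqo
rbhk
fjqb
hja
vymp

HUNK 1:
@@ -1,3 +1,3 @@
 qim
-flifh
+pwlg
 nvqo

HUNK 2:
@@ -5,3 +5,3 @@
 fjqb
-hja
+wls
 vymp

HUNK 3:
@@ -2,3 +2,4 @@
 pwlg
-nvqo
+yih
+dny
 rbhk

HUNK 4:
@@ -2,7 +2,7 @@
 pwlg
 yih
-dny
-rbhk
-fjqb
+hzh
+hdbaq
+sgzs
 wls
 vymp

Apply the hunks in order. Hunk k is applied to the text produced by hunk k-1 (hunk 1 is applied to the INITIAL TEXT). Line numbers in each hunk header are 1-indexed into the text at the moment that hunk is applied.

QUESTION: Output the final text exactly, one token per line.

Hunk 1: at line 1 remove [flifh] add [pwlg] -> 7 lines: qim pwlg nvqo rbhk fjqb hja vymp
Hunk 2: at line 5 remove [hja] add [wls] -> 7 lines: qim pwlg nvqo rbhk fjqb wls vymp
Hunk 3: at line 2 remove [nvqo] add [yih,dny] -> 8 lines: qim pwlg yih dny rbhk fjqb wls vymp
Hunk 4: at line 2 remove [dny,rbhk,fjqb] add [hzh,hdbaq,sgzs] -> 8 lines: qim pwlg yih hzh hdbaq sgzs wls vymp

Answer: qim
pwlg
yih
hzh
hdbaq
sgzs
wls
vymp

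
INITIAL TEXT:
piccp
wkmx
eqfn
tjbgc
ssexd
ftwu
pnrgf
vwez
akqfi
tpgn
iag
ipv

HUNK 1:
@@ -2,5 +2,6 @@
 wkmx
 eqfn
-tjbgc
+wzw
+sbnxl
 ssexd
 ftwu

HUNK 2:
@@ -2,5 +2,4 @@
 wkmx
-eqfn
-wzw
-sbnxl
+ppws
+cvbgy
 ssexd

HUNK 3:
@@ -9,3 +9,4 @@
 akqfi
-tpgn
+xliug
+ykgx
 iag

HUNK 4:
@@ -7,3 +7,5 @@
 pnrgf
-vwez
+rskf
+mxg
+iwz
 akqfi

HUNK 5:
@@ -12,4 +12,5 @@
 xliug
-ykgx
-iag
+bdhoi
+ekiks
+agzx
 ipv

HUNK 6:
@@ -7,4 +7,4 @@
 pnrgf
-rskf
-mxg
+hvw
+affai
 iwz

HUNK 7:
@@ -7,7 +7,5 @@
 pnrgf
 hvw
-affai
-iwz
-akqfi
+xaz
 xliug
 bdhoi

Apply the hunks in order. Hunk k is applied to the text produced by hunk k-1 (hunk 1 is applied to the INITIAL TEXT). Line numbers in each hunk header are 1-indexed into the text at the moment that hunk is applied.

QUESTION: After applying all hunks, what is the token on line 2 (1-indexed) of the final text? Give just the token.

Answer: wkmx

Derivation:
Hunk 1: at line 2 remove [tjbgc] add [wzw,sbnxl] -> 13 lines: piccp wkmx eqfn wzw sbnxl ssexd ftwu pnrgf vwez akqfi tpgn iag ipv
Hunk 2: at line 2 remove [eqfn,wzw,sbnxl] add [ppws,cvbgy] -> 12 lines: piccp wkmx ppws cvbgy ssexd ftwu pnrgf vwez akqfi tpgn iag ipv
Hunk 3: at line 9 remove [tpgn] add [xliug,ykgx] -> 13 lines: piccp wkmx ppws cvbgy ssexd ftwu pnrgf vwez akqfi xliug ykgx iag ipv
Hunk 4: at line 7 remove [vwez] add [rskf,mxg,iwz] -> 15 lines: piccp wkmx ppws cvbgy ssexd ftwu pnrgf rskf mxg iwz akqfi xliug ykgx iag ipv
Hunk 5: at line 12 remove [ykgx,iag] add [bdhoi,ekiks,agzx] -> 16 lines: piccp wkmx ppws cvbgy ssexd ftwu pnrgf rskf mxg iwz akqfi xliug bdhoi ekiks agzx ipv
Hunk 6: at line 7 remove [rskf,mxg] add [hvw,affai] -> 16 lines: piccp wkmx ppws cvbgy ssexd ftwu pnrgf hvw affai iwz akqfi xliug bdhoi ekiks agzx ipv
Hunk 7: at line 7 remove [affai,iwz,akqfi] add [xaz] -> 14 lines: piccp wkmx ppws cvbgy ssexd ftwu pnrgf hvw xaz xliug bdhoi ekiks agzx ipv
Final line 2: wkmx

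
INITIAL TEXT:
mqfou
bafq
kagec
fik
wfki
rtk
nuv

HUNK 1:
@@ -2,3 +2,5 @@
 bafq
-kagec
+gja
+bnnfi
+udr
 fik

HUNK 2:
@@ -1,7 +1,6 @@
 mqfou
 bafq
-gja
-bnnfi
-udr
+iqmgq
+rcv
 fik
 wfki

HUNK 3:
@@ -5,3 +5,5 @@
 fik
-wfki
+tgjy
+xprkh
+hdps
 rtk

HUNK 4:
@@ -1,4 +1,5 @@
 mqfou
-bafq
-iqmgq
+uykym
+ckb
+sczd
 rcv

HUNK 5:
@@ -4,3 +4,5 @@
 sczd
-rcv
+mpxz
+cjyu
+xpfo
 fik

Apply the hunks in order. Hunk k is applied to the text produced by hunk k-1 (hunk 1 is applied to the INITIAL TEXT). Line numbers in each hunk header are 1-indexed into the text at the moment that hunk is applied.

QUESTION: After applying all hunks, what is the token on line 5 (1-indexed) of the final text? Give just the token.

Answer: mpxz

Derivation:
Hunk 1: at line 2 remove [kagec] add [gja,bnnfi,udr] -> 9 lines: mqfou bafq gja bnnfi udr fik wfki rtk nuv
Hunk 2: at line 1 remove [gja,bnnfi,udr] add [iqmgq,rcv] -> 8 lines: mqfou bafq iqmgq rcv fik wfki rtk nuv
Hunk 3: at line 5 remove [wfki] add [tgjy,xprkh,hdps] -> 10 lines: mqfou bafq iqmgq rcv fik tgjy xprkh hdps rtk nuv
Hunk 4: at line 1 remove [bafq,iqmgq] add [uykym,ckb,sczd] -> 11 lines: mqfou uykym ckb sczd rcv fik tgjy xprkh hdps rtk nuv
Hunk 5: at line 4 remove [rcv] add [mpxz,cjyu,xpfo] -> 13 lines: mqfou uykym ckb sczd mpxz cjyu xpfo fik tgjy xprkh hdps rtk nuv
Final line 5: mpxz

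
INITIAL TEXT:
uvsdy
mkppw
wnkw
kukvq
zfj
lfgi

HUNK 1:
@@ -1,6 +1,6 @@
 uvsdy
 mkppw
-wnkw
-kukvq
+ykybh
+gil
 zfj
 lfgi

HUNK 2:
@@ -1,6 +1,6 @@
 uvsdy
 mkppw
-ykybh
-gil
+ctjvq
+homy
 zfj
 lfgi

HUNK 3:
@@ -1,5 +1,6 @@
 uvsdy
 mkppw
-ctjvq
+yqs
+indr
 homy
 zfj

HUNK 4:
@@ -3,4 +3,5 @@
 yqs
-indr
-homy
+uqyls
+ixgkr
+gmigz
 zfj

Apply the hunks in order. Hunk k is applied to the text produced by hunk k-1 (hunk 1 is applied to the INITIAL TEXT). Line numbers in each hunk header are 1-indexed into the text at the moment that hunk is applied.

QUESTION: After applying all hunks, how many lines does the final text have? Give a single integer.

Hunk 1: at line 1 remove [wnkw,kukvq] add [ykybh,gil] -> 6 lines: uvsdy mkppw ykybh gil zfj lfgi
Hunk 2: at line 1 remove [ykybh,gil] add [ctjvq,homy] -> 6 lines: uvsdy mkppw ctjvq homy zfj lfgi
Hunk 3: at line 1 remove [ctjvq] add [yqs,indr] -> 7 lines: uvsdy mkppw yqs indr homy zfj lfgi
Hunk 4: at line 3 remove [indr,homy] add [uqyls,ixgkr,gmigz] -> 8 lines: uvsdy mkppw yqs uqyls ixgkr gmigz zfj lfgi
Final line count: 8

Answer: 8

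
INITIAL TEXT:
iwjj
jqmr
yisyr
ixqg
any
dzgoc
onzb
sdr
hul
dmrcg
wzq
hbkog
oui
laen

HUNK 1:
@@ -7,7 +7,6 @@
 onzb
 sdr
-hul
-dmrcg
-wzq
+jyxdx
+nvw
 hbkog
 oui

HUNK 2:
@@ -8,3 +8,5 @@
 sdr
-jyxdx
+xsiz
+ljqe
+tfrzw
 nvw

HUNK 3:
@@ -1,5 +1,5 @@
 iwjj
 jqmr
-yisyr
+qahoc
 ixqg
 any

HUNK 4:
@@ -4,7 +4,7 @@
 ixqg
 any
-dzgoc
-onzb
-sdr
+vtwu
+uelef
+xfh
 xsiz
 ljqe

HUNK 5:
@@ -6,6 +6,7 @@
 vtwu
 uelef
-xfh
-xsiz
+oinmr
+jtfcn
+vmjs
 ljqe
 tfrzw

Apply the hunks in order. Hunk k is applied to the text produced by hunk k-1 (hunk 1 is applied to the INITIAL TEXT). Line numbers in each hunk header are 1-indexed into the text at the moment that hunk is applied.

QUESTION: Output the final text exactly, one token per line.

Answer: iwjj
jqmr
qahoc
ixqg
any
vtwu
uelef
oinmr
jtfcn
vmjs
ljqe
tfrzw
nvw
hbkog
oui
laen

Derivation:
Hunk 1: at line 7 remove [hul,dmrcg,wzq] add [jyxdx,nvw] -> 13 lines: iwjj jqmr yisyr ixqg any dzgoc onzb sdr jyxdx nvw hbkog oui laen
Hunk 2: at line 8 remove [jyxdx] add [xsiz,ljqe,tfrzw] -> 15 lines: iwjj jqmr yisyr ixqg any dzgoc onzb sdr xsiz ljqe tfrzw nvw hbkog oui laen
Hunk 3: at line 1 remove [yisyr] add [qahoc] -> 15 lines: iwjj jqmr qahoc ixqg any dzgoc onzb sdr xsiz ljqe tfrzw nvw hbkog oui laen
Hunk 4: at line 4 remove [dzgoc,onzb,sdr] add [vtwu,uelef,xfh] -> 15 lines: iwjj jqmr qahoc ixqg any vtwu uelef xfh xsiz ljqe tfrzw nvw hbkog oui laen
Hunk 5: at line 6 remove [xfh,xsiz] add [oinmr,jtfcn,vmjs] -> 16 lines: iwjj jqmr qahoc ixqg any vtwu uelef oinmr jtfcn vmjs ljqe tfrzw nvw hbkog oui laen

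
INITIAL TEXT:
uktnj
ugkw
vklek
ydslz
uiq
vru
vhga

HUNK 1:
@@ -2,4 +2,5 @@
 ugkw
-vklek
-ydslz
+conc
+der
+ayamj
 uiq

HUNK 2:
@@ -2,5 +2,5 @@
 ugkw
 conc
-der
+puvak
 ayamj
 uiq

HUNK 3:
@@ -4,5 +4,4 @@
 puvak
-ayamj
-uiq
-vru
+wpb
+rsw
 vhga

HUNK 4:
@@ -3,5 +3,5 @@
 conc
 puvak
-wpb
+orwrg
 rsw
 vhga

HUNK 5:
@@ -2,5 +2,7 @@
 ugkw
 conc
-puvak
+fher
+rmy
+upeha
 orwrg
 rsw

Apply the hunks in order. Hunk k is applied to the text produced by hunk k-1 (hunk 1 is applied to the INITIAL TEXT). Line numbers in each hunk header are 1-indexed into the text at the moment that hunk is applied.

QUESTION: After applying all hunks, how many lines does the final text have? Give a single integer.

Hunk 1: at line 2 remove [vklek,ydslz] add [conc,der,ayamj] -> 8 lines: uktnj ugkw conc der ayamj uiq vru vhga
Hunk 2: at line 2 remove [der] add [puvak] -> 8 lines: uktnj ugkw conc puvak ayamj uiq vru vhga
Hunk 3: at line 4 remove [ayamj,uiq,vru] add [wpb,rsw] -> 7 lines: uktnj ugkw conc puvak wpb rsw vhga
Hunk 4: at line 3 remove [wpb] add [orwrg] -> 7 lines: uktnj ugkw conc puvak orwrg rsw vhga
Hunk 5: at line 2 remove [puvak] add [fher,rmy,upeha] -> 9 lines: uktnj ugkw conc fher rmy upeha orwrg rsw vhga
Final line count: 9

Answer: 9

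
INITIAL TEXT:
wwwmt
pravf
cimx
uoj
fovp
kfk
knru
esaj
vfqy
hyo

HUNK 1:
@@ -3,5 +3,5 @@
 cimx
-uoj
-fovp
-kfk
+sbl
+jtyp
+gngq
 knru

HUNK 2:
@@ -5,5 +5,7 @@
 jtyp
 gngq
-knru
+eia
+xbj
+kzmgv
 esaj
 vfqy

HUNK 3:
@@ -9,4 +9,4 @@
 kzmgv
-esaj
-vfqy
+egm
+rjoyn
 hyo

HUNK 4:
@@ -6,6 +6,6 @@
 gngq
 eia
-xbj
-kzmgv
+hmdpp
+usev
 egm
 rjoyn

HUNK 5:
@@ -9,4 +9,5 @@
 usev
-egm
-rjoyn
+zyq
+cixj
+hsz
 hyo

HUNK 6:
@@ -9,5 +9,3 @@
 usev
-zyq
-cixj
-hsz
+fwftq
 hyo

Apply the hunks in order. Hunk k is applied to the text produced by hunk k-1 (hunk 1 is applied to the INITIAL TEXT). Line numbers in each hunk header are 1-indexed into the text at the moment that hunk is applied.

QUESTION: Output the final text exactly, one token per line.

Hunk 1: at line 3 remove [uoj,fovp,kfk] add [sbl,jtyp,gngq] -> 10 lines: wwwmt pravf cimx sbl jtyp gngq knru esaj vfqy hyo
Hunk 2: at line 5 remove [knru] add [eia,xbj,kzmgv] -> 12 lines: wwwmt pravf cimx sbl jtyp gngq eia xbj kzmgv esaj vfqy hyo
Hunk 3: at line 9 remove [esaj,vfqy] add [egm,rjoyn] -> 12 lines: wwwmt pravf cimx sbl jtyp gngq eia xbj kzmgv egm rjoyn hyo
Hunk 4: at line 6 remove [xbj,kzmgv] add [hmdpp,usev] -> 12 lines: wwwmt pravf cimx sbl jtyp gngq eia hmdpp usev egm rjoyn hyo
Hunk 5: at line 9 remove [egm,rjoyn] add [zyq,cixj,hsz] -> 13 lines: wwwmt pravf cimx sbl jtyp gngq eia hmdpp usev zyq cixj hsz hyo
Hunk 6: at line 9 remove [zyq,cixj,hsz] add [fwftq] -> 11 lines: wwwmt pravf cimx sbl jtyp gngq eia hmdpp usev fwftq hyo

Answer: wwwmt
pravf
cimx
sbl
jtyp
gngq
eia
hmdpp
usev
fwftq
hyo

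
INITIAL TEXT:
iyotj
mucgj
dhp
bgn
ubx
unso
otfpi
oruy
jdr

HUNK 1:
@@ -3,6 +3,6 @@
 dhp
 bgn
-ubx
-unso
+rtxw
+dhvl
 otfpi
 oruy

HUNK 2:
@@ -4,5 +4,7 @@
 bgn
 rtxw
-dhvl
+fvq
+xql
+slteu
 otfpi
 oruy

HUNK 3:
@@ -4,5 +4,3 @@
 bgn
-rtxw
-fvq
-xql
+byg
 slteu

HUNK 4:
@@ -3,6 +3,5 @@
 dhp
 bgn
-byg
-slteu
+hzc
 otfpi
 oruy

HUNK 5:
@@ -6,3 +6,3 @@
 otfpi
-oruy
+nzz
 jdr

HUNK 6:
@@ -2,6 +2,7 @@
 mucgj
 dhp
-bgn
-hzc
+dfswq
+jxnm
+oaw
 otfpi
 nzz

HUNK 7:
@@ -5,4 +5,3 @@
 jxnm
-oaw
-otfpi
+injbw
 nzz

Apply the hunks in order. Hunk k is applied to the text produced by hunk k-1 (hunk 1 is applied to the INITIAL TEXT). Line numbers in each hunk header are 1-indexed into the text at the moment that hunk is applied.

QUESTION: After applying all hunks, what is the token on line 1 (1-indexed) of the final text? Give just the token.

Hunk 1: at line 3 remove [ubx,unso] add [rtxw,dhvl] -> 9 lines: iyotj mucgj dhp bgn rtxw dhvl otfpi oruy jdr
Hunk 2: at line 4 remove [dhvl] add [fvq,xql,slteu] -> 11 lines: iyotj mucgj dhp bgn rtxw fvq xql slteu otfpi oruy jdr
Hunk 3: at line 4 remove [rtxw,fvq,xql] add [byg] -> 9 lines: iyotj mucgj dhp bgn byg slteu otfpi oruy jdr
Hunk 4: at line 3 remove [byg,slteu] add [hzc] -> 8 lines: iyotj mucgj dhp bgn hzc otfpi oruy jdr
Hunk 5: at line 6 remove [oruy] add [nzz] -> 8 lines: iyotj mucgj dhp bgn hzc otfpi nzz jdr
Hunk 6: at line 2 remove [bgn,hzc] add [dfswq,jxnm,oaw] -> 9 lines: iyotj mucgj dhp dfswq jxnm oaw otfpi nzz jdr
Hunk 7: at line 5 remove [oaw,otfpi] add [injbw] -> 8 lines: iyotj mucgj dhp dfswq jxnm injbw nzz jdr
Final line 1: iyotj

Answer: iyotj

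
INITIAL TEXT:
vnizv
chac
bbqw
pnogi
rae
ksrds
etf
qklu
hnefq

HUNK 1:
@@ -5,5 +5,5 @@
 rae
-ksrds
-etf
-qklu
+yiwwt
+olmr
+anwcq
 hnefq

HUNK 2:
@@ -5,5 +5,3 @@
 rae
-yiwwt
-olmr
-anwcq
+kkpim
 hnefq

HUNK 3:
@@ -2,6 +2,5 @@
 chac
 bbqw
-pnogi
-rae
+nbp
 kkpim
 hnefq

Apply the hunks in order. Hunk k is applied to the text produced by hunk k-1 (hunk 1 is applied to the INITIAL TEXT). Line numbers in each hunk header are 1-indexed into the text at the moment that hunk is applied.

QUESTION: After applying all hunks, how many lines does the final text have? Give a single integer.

Answer: 6

Derivation:
Hunk 1: at line 5 remove [ksrds,etf,qklu] add [yiwwt,olmr,anwcq] -> 9 lines: vnizv chac bbqw pnogi rae yiwwt olmr anwcq hnefq
Hunk 2: at line 5 remove [yiwwt,olmr,anwcq] add [kkpim] -> 7 lines: vnizv chac bbqw pnogi rae kkpim hnefq
Hunk 3: at line 2 remove [pnogi,rae] add [nbp] -> 6 lines: vnizv chac bbqw nbp kkpim hnefq
Final line count: 6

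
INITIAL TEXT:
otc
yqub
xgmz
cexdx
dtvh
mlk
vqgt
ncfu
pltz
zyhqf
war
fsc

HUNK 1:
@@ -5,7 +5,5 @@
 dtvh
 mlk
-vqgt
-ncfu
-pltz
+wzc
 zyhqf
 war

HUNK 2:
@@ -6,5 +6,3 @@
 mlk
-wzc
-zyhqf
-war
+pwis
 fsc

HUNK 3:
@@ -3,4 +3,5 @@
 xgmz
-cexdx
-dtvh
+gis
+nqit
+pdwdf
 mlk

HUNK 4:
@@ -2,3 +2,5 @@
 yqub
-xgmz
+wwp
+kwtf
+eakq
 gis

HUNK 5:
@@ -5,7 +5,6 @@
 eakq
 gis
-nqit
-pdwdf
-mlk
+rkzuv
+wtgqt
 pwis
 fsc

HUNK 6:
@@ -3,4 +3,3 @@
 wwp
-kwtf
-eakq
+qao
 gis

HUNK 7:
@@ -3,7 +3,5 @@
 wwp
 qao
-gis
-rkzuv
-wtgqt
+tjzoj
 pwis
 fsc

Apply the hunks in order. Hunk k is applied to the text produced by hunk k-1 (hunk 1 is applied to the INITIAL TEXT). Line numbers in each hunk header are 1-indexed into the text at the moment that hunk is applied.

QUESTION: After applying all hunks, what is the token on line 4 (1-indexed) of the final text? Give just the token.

Answer: qao

Derivation:
Hunk 1: at line 5 remove [vqgt,ncfu,pltz] add [wzc] -> 10 lines: otc yqub xgmz cexdx dtvh mlk wzc zyhqf war fsc
Hunk 2: at line 6 remove [wzc,zyhqf,war] add [pwis] -> 8 lines: otc yqub xgmz cexdx dtvh mlk pwis fsc
Hunk 3: at line 3 remove [cexdx,dtvh] add [gis,nqit,pdwdf] -> 9 lines: otc yqub xgmz gis nqit pdwdf mlk pwis fsc
Hunk 4: at line 2 remove [xgmz] add [wwp,kwtf,eakq] -> 11 lines: otc yqub wwp kwtf eakq gis nqit pdwdf mlk pwis fsc
Hunk 5: at line 5 remove [nqit,pdwdf,mlk] add [rkzuv,wtgqt] -> 10 lines: otc yqub wwp kwtf eakq gis rkzuv wtgqt pwis fsc
Hunk 6: at line 3 remove [kwtf,eakq] add [qao] -> 9 lines: otc yqub wwp qao gis rkzuv wtgqt pwis fsc
Hunk 7: at line 3 remove [gis,rkzuv,wtgqt] add [tjzoj] -> 7 lines: otc yqub wwp qao tjzoj pwis fsc
Final line 4: qao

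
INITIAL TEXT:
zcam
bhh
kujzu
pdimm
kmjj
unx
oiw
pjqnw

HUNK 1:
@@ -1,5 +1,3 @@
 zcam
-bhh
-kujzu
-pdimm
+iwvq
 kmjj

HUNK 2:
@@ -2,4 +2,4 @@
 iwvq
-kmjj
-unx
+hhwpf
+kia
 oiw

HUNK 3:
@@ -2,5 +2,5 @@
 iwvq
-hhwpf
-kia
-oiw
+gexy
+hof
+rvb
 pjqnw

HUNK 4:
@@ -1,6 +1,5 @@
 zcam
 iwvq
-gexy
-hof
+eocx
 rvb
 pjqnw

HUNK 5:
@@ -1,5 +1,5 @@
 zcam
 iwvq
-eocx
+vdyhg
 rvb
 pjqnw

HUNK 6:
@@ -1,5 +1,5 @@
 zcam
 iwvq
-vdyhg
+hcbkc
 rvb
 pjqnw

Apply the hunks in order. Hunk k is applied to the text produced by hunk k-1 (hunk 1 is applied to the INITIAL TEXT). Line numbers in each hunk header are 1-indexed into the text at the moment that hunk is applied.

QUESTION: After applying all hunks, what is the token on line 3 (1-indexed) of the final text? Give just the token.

Answer: hcbkc

Derivation:
Hunk 1: at line 1 remove [bhh,kujzu,pdimm] add [iwvq] -> 6 lines: zcam iwvq kmjj unx oiw pjqnw
Hunk 2: at line 2 remove [kmjj,unx] add [hhwpf,kia] -> 6 lines: zcam iwvq hhwpf kia oiw pjqnw
Hunk 3: at line 2 remove [hhwpf,kia,oiw] add [gexy,hof,rvb] -> 6 lines: zcam iwvq gexy hof rvb pjqnw
Hunk 4: at line 1 remove [gexy,hof] add [eocx] -> 5 lines: zcam iwvq eocx rvb pjqnw
Hunk 5: at line 1 remove [eocx] add [vdyhg] -> 5 lines: zcam iwvq vdyhg rvb pjqnw
Hunk 6: at line 1 remove [vdyhg] add [hcbkc] -> 5 lines: zcam iwvq hcbkc rvb pjqnw
Final line 3: hcbkc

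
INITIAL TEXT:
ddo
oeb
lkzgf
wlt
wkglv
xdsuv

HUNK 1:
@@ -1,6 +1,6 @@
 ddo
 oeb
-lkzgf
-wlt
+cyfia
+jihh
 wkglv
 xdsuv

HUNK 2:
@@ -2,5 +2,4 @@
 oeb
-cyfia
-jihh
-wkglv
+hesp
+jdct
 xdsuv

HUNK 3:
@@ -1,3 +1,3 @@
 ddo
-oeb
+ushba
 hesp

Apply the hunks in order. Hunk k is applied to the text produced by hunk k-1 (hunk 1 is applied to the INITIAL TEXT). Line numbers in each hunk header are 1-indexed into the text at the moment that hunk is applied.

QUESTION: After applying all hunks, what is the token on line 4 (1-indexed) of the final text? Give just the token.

Answer: jdct

Derivation:
Hunk 1: at line 1 remove [lkzgf,wlt] add [cyfia,jihh] -> 6 lines: ddo oeb cyfia jihh wkglv xdsuv
Hunk 2: at line 2 remove [cyfia,jihh,wkglv] add [hesp,jdct] -> 5 lines: ddo oeb hesp jdct xdsuv
Hunk 3: at line 1 remove [oeb] add [ushba] -> 5 lines: ddo ushba hesp jdct xdsuv
Final line 4: jdct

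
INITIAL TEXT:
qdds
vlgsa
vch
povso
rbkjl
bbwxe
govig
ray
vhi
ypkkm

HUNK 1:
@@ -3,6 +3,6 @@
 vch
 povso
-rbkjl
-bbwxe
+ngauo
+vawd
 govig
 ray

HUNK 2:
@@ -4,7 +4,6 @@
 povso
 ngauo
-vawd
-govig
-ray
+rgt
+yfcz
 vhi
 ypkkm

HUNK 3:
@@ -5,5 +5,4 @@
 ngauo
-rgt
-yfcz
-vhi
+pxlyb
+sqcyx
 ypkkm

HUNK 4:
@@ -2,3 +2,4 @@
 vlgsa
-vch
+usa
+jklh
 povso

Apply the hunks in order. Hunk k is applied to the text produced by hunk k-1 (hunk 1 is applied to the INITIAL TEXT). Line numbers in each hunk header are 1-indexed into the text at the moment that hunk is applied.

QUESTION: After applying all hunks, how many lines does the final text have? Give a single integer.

Answer: 9

Derivation:
Hunk 1: at line 3 remove [rbkjl,bbwxe] add [ngauo,vawd] -> 10 lines: qdds vlgsa vch povso ngauo vawd govig ray vhi ypkkm
Hunk 2: at line 4 remove [vawd,govig,ray] add [rgt,yfcz] -> 9 lines: qdds vlgsa vch povso ngauo rgt yfcz vhi ypkkm
Hunk 3: at line 5 remove [rgt,yfcz,vhi] add [pxlyb,sqcyx] -> 8 lines: qdds vlgsa vch povso ngauo pxlyb sqcyx ypkkm
Hunk 4: at line 2 remove [vch] add [usa,jklh] -> 9 lines: qdds vlgsa usa jklh povso ngauo pxlyb sqcyx ypkkm
Final line count: 9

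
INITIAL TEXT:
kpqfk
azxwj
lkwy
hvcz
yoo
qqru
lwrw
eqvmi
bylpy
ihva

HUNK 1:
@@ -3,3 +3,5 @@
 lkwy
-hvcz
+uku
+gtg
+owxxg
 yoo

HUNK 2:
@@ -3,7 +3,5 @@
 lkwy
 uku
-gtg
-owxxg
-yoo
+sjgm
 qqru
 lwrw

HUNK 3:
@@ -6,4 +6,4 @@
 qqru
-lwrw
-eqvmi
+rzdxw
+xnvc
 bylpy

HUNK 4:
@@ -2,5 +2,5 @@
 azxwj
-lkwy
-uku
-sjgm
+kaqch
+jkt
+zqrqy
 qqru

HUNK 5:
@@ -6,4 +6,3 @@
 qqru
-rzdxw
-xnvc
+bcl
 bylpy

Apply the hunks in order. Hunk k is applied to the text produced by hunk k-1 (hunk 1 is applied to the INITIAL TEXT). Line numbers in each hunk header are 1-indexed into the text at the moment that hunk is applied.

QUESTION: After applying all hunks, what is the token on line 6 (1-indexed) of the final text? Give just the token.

Answer: qqru

Derivation:
Hunk 1: at line 3 remove [hvcz] add [uku,gtg,owxxg] -> 12 lines: kpqfk azxwj lkwy uku gtg owxxg yoo qqru lwrw eqvmi bylpy ihva
Hunk 2: at line 3 remove [gtg,owxxg,yoo] add [sjgm] -> 10 lines: kpqfk azxwj lkwy uku sjgm qqru lwrw eqvmi bylpy ihva
Hunk 3: at line 6 remove [lwrw,eqvmi] add [rzdxw,xnvc] -> 10 lines: kpqfk azxwj lkwy uku sjgm qqru rzdxw xnvc bylpy ihva
Hunk 4: at line 2 remove [lkwy,uku,sjgm] add [kaqch,jkt,zqrqy] -> 10 lines: kpqfk azxwj kaqch jkt zqrqy qqru rzdxw xnvc bylpy ihva
Hunk 5: at line 6 remove [rzdxw,xnvc] add [bcl] -> 9 lines: kpqfk azxwj kaqch jkt zqrqy qqru bcl bylpy ihva
Final line 6: qqru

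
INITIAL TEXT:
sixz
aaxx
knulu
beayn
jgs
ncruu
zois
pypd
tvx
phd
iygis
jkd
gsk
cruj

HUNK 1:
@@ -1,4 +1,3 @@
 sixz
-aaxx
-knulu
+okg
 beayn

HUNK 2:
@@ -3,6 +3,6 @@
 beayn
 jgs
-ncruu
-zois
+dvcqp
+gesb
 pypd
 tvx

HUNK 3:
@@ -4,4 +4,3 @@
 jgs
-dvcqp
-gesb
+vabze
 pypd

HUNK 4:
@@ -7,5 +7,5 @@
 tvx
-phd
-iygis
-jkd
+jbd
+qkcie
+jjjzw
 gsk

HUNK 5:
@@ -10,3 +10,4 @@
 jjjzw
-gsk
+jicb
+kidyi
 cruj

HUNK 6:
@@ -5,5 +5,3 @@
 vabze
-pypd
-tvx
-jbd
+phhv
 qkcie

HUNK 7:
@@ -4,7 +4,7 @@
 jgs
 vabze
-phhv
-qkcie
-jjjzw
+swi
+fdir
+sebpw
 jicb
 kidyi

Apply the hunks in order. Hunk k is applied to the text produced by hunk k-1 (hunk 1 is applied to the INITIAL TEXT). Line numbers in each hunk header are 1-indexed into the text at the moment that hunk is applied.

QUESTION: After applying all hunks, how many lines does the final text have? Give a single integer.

Hunk 1: at line 1 remove [aaxx,knulu] add [okg] -> 13 lines: sixz okg beayn jgs ncruu zois pypd tvx phd iygis jkd gsk cruj
Hunk 2: at line 3 remove [ncruu,zois] add [dvcqp,gesb] -> 13 lines: sixz okg beayn jgs dvcqp gesb pypd tvx phd iygis jkd gsk cruj
Hunk 3: at line 4 remove [dvcqp,gesb] add [vabze] -> 12 lines: sixz okg beayn jgs vabze pypd tvx phd iygis jkd gsk cruj
Hunk 4: at line 7 remove [phd,iygis,jkd] add [jbd,qkcie,jjjzw] -> 12 lines: sixz okg beayn jgs vabze pypd tvx jbd qkcie jjjzw gsk cruj
Hunk 5: at line 10 remove [gsk] add [jicb,kidyi] -> 13 lines: sixz okg beayn jgs vabze pypd tvx jbd qkcie jjjzw jicb kidyi cruj
Hunk 6: at line 5 remove [pypd,tvx,jbd] add [phhv] -> 11 lines: sixz okg beayn jgs vabze phhv qkcie jjjzw jicb kidyi cruj
Hunk 7: at line 4 remove [phhv,qkcie,jjjzw] add [swi,fdir,sebpw] -> 11 lines: sixz okg beayn jgs vabze swi fdir sebpw jicb kidyi cruj
Final line count: 11

Answer: 11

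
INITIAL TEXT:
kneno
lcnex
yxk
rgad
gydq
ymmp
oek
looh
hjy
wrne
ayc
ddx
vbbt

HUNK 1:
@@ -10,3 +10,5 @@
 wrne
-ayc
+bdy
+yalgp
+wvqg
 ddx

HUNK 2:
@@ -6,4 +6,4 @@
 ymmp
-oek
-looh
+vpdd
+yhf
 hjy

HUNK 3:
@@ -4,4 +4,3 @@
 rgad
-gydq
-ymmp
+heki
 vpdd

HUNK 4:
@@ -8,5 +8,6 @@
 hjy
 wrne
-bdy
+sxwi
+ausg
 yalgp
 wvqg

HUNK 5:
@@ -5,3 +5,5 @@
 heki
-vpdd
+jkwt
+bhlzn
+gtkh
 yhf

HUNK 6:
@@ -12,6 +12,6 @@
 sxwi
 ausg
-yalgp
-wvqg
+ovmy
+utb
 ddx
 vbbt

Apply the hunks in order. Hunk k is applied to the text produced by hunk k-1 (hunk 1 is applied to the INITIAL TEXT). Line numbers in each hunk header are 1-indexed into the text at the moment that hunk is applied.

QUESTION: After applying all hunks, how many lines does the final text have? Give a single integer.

Answer: 17

Derivation:
Hunk 1: at line 10 remove [ayc] add [bdy,yalgp,wvqg] -> 15 lines: kneno lcnex yxk rgad gydq ymmp oek looh hjy wrne bdy yalgp wvqg ddx vbbt
Hunk 2: at line 6 remove [oek,looh] add [vpdd,yhf] -> 15 lines: kneno lcnex yxk rgad gydq ymmp vpdd yhf hjy wrne bdy yalgp wvqg ddx vbbt
Hunk 3: at line 4 remove [gydq,ymmp] add [heki] -> 14 lines: kneno lcnex yxk rgad heki vpdd yhf hjy wrne bdy yalgp wvqg ddx vbbt
Hunk 4: at line 8 remove [bdy] add [sxwi,ausg] -> 15 lines: kneno lcnex yxk rgad heki vpdd yhf hjy wrne sxwi ausg yalgp wvqg ddx vbbt
Hunk 5: at line 5 remove [vpdd] add [jkwt,bhlzn,gtkh] -> 17 lines: kneno lcnex yxk rgad heki jkwt bhlzn gtkh yhf hjy wrne sxwi ausg yalgp wvqg ddx vbbt
Hunk 6: at line 12 remove [yalgp,wvqg] add [ovmy,utb] -> 17 lines: kneno lcnex yxk rgad heki jkwt bhlzn gtkh yhf hjy wrne sxwi ausg ovmy utb ddx vbbt
Final line count: 17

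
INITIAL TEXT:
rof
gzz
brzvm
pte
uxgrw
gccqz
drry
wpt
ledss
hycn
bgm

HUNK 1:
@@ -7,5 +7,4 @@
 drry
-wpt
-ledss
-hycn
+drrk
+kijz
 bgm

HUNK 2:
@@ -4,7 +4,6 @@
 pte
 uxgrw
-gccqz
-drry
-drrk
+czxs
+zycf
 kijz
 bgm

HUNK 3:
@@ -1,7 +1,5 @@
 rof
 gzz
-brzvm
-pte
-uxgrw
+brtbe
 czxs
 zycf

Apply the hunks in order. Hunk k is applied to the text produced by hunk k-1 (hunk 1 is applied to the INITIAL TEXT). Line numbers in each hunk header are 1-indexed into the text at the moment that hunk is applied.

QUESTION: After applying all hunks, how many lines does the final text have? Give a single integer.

Answer: 7

Derivation:
Hunk 1: at line 7 remove [wpt,ledss,hycn] add [drrk,kijz] -> 10 lines: rof gzz brzvm pte uxgrw gccqz drry drrk kijz bgm
Hunk 2: at line 4 remove [gccqz,drry,drrk] add [czxs,zycf] -> 9 lines: rof gzz brzvm pte uxgrw czxs zycf kijz bgm
Hunk 3: at line 1 remove [brzvm,pte,uxgrw] add [brtbe] -> 7 lines: rof gzz brtbe czxs zycf kijz bgm
Final line count: 7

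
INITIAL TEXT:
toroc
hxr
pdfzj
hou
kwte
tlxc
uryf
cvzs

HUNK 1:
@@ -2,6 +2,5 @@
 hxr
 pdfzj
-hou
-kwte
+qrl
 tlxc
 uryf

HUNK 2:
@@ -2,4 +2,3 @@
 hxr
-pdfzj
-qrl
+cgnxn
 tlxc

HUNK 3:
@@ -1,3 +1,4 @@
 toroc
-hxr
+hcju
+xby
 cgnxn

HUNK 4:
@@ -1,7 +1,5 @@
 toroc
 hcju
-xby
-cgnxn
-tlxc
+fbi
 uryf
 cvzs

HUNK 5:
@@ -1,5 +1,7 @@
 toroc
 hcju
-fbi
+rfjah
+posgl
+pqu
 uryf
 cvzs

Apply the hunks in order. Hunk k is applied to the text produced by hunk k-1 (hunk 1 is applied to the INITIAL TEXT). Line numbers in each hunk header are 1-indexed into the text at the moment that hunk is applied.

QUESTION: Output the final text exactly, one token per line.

Answer: toroc
hcju
rfjah
posgl
pqu
uryf
cvzs

Derivation:
Hunk 1: at line 2 remove [hou,kwte] add [qrl] -> 7 lines: toroc hxr pdfzj qrl tlxc uryf cvzs
Hunk 2: at line 2 remove [pdfzj,qrl] add [cgnxn] -> 6 lines: toroc hxr cgnxn tlxc uryf cvzs
Hunk 3: at line 1 remove [hxr] add [hcju,xby] -> 7 lines: toroc hcju xby cgnxn tlxc uryf cvzs
Hunk 4: at line 1 remove [xby,cgnxn,tlxc] add [fbi] -> 5 lines: toroc hcju fbi uryf cvzs
Hunk 5: at line 1 remove [fbi] add [rfjah,posgl,pqu] -> 7 lines: toroc hcju rfjah posgl pqu uryf cvzs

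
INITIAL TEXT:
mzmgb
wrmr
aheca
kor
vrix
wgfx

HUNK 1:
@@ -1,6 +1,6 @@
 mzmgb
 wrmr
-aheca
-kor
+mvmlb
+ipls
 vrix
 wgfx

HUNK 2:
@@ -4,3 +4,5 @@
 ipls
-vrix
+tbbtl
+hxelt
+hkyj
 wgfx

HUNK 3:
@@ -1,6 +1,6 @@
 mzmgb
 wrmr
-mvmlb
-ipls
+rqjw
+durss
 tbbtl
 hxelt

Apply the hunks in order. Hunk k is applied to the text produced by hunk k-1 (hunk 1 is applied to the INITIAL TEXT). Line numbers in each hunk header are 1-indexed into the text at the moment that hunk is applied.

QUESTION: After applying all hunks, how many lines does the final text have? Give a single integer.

Hunk 1: at line 1 remove [aheca,kor] add [mvmlb,ipls] -> 6 lines: mzmgb wrmr mvmlb ipls vrix wgfx
Hunk 2: at line 4 remove [vrix] add [tbbtl,hxelt,hkyj] -> 8 lines: mzmgb wrmr mvmlb ipls tbbtl hxelt hkyj wgfx
Hunk 3: at line 1 remove [mvmlb,ipls] add [rqjw,durss] -> 8 lines: mzmgb wrmr rqjw durss tbbtl hxelt hkyj wgfx
Final line count: 8

Answer: 8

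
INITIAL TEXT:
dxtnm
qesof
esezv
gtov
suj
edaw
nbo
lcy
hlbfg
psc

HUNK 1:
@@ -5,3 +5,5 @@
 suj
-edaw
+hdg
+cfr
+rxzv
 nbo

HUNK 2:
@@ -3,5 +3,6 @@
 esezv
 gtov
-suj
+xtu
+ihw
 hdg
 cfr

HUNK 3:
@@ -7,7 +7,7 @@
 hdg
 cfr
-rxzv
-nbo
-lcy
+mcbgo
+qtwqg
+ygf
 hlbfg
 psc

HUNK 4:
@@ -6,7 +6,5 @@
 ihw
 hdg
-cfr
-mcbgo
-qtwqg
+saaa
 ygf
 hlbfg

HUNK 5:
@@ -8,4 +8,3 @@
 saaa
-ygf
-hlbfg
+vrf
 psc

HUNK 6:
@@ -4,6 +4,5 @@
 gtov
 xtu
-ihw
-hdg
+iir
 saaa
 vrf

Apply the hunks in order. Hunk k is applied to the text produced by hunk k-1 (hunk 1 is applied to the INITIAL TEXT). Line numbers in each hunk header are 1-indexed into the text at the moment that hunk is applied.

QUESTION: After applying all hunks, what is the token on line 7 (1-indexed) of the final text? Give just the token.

Hunk 1: at line 5 remove [edaw] add [hdg,cfr,rxzv] -> 12 lines: dxtnm qesof esezv gtov suj hdg cfr rxzv nbo lcy hlbfg psc
Hunk 2: at line 3 remove [suj] add [xtu,ihw] -> 13 lines: dxtnm qesof esezv gtov xtu ihw hdg cfr rxzv nbo lcy hlbfg psc
Hunk 3: at line 7 remove [rxzv,nbo,lcy] add [mcbgo,qtwqg,ygf] -> 13 lines: dxtnm qesof esezv gtov xtu ihw hdg cfr mcbgo qtwqg ygf hlbfg psc
Hunk 4: at line 6 remove [cfr,mcbgo,qtwqg] add [saaa] -> 11 lines: dxtnm qesof esezv gtov xtu ihw hdg saaa ygf hlbfg psc
Hunk 5: at line 8 remove [ygf,hlbfg] add [vrf] -> 10 lines: dxtnm qesof esezv gtov xtu ihw hdg saaa vrf psc
Hunk 6: at line 4 remove [ihw,hdg] add [iir] -> 9 lines: dxtnm qesof esezv gtov xtu iir saaa vrf psc
Final line 7: saaa

Answer: saaa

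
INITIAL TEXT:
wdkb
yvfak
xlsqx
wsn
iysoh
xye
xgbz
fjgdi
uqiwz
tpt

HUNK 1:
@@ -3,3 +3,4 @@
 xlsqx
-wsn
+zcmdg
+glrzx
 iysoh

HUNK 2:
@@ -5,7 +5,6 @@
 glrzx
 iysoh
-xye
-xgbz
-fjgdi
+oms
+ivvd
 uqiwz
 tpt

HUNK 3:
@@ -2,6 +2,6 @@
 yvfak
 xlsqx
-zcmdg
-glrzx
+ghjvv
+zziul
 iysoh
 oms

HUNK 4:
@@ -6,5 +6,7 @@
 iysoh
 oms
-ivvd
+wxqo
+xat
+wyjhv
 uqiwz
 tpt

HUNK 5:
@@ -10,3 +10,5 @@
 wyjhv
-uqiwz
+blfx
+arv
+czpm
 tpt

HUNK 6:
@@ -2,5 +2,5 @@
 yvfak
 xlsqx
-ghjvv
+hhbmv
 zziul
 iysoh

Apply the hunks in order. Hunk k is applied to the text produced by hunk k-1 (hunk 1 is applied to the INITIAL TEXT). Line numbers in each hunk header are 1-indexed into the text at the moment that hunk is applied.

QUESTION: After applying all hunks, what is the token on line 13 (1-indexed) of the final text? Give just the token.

Hunk 1: at line 3 remove [wsn] add [zcmdg,glrzx] -> 11 lines: wdkb yvfak xlsqx zcmdg glrzx iysoh xye xgbz fjgdi uqiwz tpt
Hunk 2: at line 5 remove [xye,xgbz,fjgdi] add [oms,ivvd] -> 10 lines: wdkb yvfak xlsqx zcmdg glrzx iysoh oms ivvd uqiwz tpt
Hunk 3: at line 2 remove [zcmdg,glrzx] add [ghjvv,zziul] -> 10 lines: wdkb yvfak xlsqx ghjvv zziul iysoh oms ivvd uqiwz tpt
Hunk 4: at line 6 remove [ivvd] add [wxqo,xat,wyjhv] -> 12 lines: wdkb yvfak xlsqx ghjvv zziul iysoh oms wxqo xat wyjhv uqiwz tpt
Hunk 5: at line 10 remove [uqiwz] add [blfx,arv,czpm] -> 14 lines: wdkb yvfak xlsqx ghjvv zziul iysoh oms wxqo xat wyjhv blfx arv czpm tpt
Hunk 6: at line 2 remove [ghjvv] add [hhbmv] -> 14 lines: wdkb yvfak xlsqx hhbmv zziul iysoh oms wxqo xat wyjhv blfx arv czpm tpt
Final line 13: czpm

Answer: czpm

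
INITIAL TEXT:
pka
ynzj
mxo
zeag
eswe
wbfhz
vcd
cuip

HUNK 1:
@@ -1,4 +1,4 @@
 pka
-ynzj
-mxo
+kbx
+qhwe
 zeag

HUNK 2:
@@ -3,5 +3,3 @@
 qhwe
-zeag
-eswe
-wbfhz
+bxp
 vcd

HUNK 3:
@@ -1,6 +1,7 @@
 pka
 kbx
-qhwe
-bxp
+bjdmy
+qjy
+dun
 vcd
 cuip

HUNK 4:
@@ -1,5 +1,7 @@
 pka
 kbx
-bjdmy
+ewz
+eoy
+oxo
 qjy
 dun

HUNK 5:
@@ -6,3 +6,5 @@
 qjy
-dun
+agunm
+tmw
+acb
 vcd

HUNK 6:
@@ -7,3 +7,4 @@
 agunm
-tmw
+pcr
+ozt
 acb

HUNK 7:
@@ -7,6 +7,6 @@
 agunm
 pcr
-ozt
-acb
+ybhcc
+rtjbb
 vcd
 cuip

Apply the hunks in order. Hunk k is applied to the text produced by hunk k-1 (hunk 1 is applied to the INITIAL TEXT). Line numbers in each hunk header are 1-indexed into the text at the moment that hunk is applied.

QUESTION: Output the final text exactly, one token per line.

Answer: pka
kbx
ewz
eoy
oxo
qjy
agunm
pcr
ybhcc
rtjbb
vcd
cuip

Derivation:
Hunk 1: at line 1 remove [ynzj,mxo] add [kbx,qhwe] -> 8 lines: pka kbx qhwe zeag eswe wbfhz vcd cuip
Hunk 2: at line 3 remove [zeag,eswe,wbfhz] add [bxp] -> 6 lines: pka kbx qhwe bxp vcd cuip
Hunk 3: at line 1 remove [qhwe,bxp] add [bjdmy,qjy,dun] -> 7 lines: pka kbx bjdmy qjy dun vcd cuip
Hunk 4: at line 1 remove [bjdmy] add [ewz,eoy,oxo] -> 9 lines: pka kbx ewz eoy oxo qjy dun vcd cuip
Hunk 5: at line 6 remove [dun] add [agunm,tmw,acb] -> 11 lines: pka kbx ewz eoy oxo qjy agunm tmw acb vcd cuip
Hunk 6: at line 7 remove [tmw] add [pcr,ozt] -> 12 lines: pka kbx ewz eoy oxo qjy agunm pcr ozt acb vcd cuip
Hunk 7: at line 7 remove [ozt,acb] add [ybhcc,rtjbb] -> 12 lines: pka kbx ewz eoy oxo qjy agunm pcr ybhcc rtjbb vcd cuip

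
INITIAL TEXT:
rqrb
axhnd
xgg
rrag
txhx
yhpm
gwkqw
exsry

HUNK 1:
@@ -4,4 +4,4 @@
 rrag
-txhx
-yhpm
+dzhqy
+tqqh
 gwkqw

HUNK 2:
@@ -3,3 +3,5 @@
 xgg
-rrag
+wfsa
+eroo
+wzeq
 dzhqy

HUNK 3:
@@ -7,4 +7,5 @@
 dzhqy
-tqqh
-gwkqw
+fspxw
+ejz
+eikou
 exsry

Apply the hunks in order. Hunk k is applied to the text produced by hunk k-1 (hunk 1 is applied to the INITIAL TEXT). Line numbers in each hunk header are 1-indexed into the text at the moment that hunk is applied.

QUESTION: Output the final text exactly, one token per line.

Answer: rqrb
axhnd
xgg
wfsa
eroo
wzeq
dzhqy
fspxw
ejz
eikou
exsry

Derivation:
Hunk 1: at line 4 remove [txhx,yhpm] add [dzhqy,tqqh] -> 8 lines: rqrb axhnd xgg rrag dzhqy tqqh gwkqw exsry
Hunk 2: at line 3 remove [rrag] add [wfsa,eroo,wzeq] -> 10 lines: rqrb axhnd xgg wfsa eroo wzeq dzhqy tqqh gwkqw exsry
Hunk 3: at line 7 remove [tqqh,gwkqw] add [fspxw,ejz,eikou] -> 11 lines: rqrb axhnd xgg wfsa eroo wzeq dzhqy fspxw ejz eikou exsry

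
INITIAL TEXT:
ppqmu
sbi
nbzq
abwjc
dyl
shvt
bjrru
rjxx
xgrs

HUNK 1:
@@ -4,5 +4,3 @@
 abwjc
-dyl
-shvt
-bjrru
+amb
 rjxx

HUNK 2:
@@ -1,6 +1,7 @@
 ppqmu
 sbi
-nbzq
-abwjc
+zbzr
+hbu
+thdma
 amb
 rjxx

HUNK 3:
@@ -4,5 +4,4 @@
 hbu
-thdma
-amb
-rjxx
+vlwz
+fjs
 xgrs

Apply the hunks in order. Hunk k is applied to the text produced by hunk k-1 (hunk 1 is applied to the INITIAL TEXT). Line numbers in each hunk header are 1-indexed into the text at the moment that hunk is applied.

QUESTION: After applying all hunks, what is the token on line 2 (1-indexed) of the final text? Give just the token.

Hunk 1: at line 4 remove [dyl,shvt,bjrru] add [amb] -> 7 lines: ppqmu sbi nbzq abwjc amb rjxx xgrs
Hunk 2: at line 1 remove [nbzq,abwjc] add [zbzr,hbu,thdma] -> 8 lines: ppqmu sbi zbzr hbu thdma amb rjxx xgrs
Hunk 3: at line 4 remove [thdma,amb,rjxx] add [vlwz,fjs] -> 7 lines: ppqmu sbi zbzr hbu vlwz fjs xgrs
Final line 2: sbi

Answer: sbi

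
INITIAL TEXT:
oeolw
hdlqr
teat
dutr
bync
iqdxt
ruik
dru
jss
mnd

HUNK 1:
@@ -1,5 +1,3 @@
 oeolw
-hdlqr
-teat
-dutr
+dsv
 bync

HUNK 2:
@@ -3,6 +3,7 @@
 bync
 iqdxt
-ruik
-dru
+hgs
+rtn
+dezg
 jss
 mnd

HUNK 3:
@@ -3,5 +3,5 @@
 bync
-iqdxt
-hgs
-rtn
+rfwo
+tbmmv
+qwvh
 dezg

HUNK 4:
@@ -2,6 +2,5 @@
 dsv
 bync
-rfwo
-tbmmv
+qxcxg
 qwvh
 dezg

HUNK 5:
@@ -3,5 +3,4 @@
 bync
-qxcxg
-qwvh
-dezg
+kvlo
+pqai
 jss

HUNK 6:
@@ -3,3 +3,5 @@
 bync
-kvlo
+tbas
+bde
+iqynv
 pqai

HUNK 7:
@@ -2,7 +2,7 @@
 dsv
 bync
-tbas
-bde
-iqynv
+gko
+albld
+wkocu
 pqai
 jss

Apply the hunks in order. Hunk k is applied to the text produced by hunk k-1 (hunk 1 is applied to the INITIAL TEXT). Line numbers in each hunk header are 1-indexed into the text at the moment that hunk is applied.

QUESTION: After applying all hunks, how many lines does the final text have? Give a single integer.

Hunk 1: at line 1 remove [hdlqr,teat,dutr] add [dsv] -> 8 lines: oeolw dsv bync iqdxt ruik dru jss mnd
Hunk 2: at line 3 remove [ruik,dru] add [hgs,rtn,dezg] -> 9 lines: oeolw dsv bync iqdxt hgs rtn dezg jss mnd
Hunk 3: at line 3 remove [iqdxt,hgs,rtn] add [rfwo,tbmmv,qwvh] -> 9 lines: oeolw dsv bync rfwo tbmmv qwvh dezg jss mnd
Hunk 4: at line 2 remove [rfwo,tbmmv] add [qxcxg] -> 8 lines: oeolw dsv bync qxcxg qwvh dezg jss mnd
Hunk 5: at line 3 remove [qxcxg,qwvh,dezg] add [kvlo,pqai] -> 7 lines: oeolw dsv bync kvlo pqai jss mnd
Hunk 6: at line 3 remove [kvlo] add [tbas,bde,iqynv] -> 9 lines: oeolw dsv bync tbas bde iqynv pqai jss mnd
Hunk 7: at line 2 remove [tbas,bde,iqynv] add [gko,albld,wkocu] -> 9 lines: oeolw dsv bync gko albld wkocu pqai jss mnd
Final line count: 9

Answer: 9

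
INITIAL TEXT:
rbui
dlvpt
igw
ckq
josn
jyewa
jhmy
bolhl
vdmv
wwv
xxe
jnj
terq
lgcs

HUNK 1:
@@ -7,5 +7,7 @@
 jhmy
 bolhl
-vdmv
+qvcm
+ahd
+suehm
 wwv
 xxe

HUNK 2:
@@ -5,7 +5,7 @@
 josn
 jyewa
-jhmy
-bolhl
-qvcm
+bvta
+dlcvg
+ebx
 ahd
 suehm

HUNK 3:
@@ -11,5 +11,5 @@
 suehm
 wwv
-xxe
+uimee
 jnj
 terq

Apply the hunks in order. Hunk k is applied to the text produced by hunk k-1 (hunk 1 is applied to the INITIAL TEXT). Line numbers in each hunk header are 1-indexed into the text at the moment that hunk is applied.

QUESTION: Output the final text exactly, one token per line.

Hunk 1: at line 7 remove [vdmv] add [qvcm,ahd,suehm] -> 16 lines: rbui dlvpt igw ckq josn jyewa jhmy bolhl qvcm ahd suehm wwv xxe jnj terq lgcs
Hunk 2: at line 5 remove [jhmy,bolhl,qvcm] add [bvta,dlcvg,ebx] -> 16 lines: rbui dlvpt igw ckq josn jyewa bvta dlcvg ebx ahd suehm wwv xxe jnj terq lgcs
Hunk 3: at line 11 remove [xxe] add [uimee] -> 16 lines: rbui dlvpt igw ckq josn jyewa bvta dlcvg ebx ahd suehm wwv uimee jnj terq lgcs

Answer: rbui
dlvpt
igw
ckq
josn
jyewa
bvta
dlcvg
ebx
ahd
suehm
wwv
uimee
jnj
terq
lgcs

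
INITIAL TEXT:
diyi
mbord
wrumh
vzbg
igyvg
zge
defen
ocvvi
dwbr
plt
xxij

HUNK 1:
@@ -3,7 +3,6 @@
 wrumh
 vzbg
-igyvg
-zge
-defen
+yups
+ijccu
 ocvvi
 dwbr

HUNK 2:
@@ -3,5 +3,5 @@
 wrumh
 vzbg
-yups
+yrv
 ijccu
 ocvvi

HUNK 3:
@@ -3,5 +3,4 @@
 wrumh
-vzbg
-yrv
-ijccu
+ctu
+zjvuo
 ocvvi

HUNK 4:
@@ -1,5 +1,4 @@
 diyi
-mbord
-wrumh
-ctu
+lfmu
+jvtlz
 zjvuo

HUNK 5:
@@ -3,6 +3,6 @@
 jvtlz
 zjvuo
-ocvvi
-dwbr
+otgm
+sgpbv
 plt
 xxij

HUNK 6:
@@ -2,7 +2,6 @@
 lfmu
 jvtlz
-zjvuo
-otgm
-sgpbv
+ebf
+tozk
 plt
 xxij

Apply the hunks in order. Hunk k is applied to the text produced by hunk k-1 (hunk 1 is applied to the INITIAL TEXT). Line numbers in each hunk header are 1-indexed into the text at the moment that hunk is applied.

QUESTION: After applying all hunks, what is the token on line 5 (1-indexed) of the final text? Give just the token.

Answer: tozk

Derivation:
Hunk 1: at line 3 remove [igyvg,zge,defen] add [yups,ijccu] -> 10 lines: diyi mbord wrumh vzbg yups ijccu ocvvi dwbr plt xxij
Hunk 2: at line 3 remove [yups] add [yrv] -> 10 lines: diyi mbord wrumh vzbg yrv ijccu ocvvi dwbr plt xxij
Hunk 3: at line 3 remove [vzbg,yrv,ijccu] add [ctu,zjvuo] -> 9 lines: diyi mbord wrumh ctu zjvuo ocvvi dwbr plt xxij
Hunk 4: at line 1 remove [mbord,wrumh,ctu] add [lfmu,jvtlz] -> 8 lines: diyi lfmu jvtlz zjvuo ocvvi dwbr plt xxij
Hunk 5: at line 3 remove [ocvvi,dwbr] add [otgm,sgpbv] -> 8 lines: diyi lfmu jvtlz zjvuo otgm sgpbv plt xxij
Hunk 6: at line 2 remove [zjvuo,otgm,sgpbv] add [ebf,tozk] -> 7 lines: diyi lfmu jvtlz ebf tozk plt xxij
Final line 5: tozk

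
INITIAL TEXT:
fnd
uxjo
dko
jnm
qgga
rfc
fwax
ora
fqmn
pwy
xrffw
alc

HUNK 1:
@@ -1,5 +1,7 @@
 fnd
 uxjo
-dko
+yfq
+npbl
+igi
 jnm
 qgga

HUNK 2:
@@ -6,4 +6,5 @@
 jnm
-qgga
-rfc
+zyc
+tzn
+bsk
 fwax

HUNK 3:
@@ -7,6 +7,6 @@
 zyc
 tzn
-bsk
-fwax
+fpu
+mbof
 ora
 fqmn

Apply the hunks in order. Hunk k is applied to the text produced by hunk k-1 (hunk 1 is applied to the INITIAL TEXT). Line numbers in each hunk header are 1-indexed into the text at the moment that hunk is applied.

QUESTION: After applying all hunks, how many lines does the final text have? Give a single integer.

Hunk 1: at line 1 remove [dko] add [yfq,npbl,igi] -> 14 lines: fnd uxjo yfq npbl igi jnm qgga rfc fwax ora fqmn pwy xrffw alc
Hunk 2: at line 6 remove [qgga,rfc] add [zyc,tzn,bsk] -> 15 lines: fnd uxjo yfq npbl igi jnm zyc tzn bsk fwax ora fqmn pwy xrffw alc
Hunk 3: at line 7 remove [bsk,fwax] add [fpu,mbof] -> 15 lines: fnd uxjo yfq npbl igi jnm zyc tzn fpu mbof ora fqmn pwy xrffw alc
Final line count: 15

Answer: 15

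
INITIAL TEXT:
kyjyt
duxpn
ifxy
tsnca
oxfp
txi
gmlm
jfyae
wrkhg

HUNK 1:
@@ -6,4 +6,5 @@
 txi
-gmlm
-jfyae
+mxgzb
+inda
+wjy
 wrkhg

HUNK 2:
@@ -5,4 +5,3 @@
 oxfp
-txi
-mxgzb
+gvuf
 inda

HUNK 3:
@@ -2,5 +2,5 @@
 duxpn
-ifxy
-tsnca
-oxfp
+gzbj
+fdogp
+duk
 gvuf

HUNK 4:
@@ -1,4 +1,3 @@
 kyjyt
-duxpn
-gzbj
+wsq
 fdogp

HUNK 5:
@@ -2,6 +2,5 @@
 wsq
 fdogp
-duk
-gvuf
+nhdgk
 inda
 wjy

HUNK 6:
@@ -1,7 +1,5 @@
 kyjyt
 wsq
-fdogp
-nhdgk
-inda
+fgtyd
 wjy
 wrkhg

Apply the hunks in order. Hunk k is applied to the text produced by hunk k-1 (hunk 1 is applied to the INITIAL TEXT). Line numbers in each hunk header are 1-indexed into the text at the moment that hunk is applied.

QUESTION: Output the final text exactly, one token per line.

Hunk 1: at line 6 remove [gmlm,jfyae] add [mxgzb,inda,wjy] -> 10 lines: kyjyt duxpn ifxy tsnca oxfp txi mxgzb inda wjy wrkhg
Hunk 2: at line 5 remove [txi,mxgzb] add [gvuf] -> 9 lines: kyjyt duxpn ifxy tsnca oxfp gvuf inda wjy wrkhg
Hunk 3: at line 2 remove [ifxy,tsnca,oxfp] add [gzbj,fdogp,duk] -> 9 lines: kyjyt duxpn gzbj fdogp duk gvuf inda wjy wrkhg
Hunk 4: at line 1 remove [duxpn,gzbj] add [wsq] -> 8 lines: kyjyt wsq fdogp duk gvuf inda wjy wrkhg
Hunk 5: at line 2 remove [duk,gvuf] add [nhdgk] -> 7 lines: kyjyt wsq fdogp nhdgk inda wjy wrkhg
Hunk 6: at line 1 remove [fdogp,nhdgk,inda] add [fgtyd] -> 5 lines: kyjyt wsq fgtyd wjy wrkhg

Answer: kyjyt
wsq
fgtyd
wjy
wrkhg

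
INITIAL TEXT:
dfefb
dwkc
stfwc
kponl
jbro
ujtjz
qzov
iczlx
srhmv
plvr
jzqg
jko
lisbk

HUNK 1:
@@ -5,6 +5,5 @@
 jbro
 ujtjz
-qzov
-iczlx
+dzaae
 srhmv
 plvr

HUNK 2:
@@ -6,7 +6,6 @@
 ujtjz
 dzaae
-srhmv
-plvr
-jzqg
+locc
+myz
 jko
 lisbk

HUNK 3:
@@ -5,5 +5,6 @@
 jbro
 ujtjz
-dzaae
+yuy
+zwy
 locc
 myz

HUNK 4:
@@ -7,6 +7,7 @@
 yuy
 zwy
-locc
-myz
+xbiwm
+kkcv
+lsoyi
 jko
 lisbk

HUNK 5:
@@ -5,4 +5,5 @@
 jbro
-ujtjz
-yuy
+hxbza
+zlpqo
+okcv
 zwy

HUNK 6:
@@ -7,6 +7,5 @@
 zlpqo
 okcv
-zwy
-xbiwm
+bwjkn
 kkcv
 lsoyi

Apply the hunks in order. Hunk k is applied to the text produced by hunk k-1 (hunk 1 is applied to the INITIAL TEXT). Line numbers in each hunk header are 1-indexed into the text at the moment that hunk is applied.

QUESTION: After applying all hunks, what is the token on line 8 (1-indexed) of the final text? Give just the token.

Hunk 1: at line 5 remove [qzov,iczlx] add [dzaae] -> 12 lines: dfefb dwkc stfwc kponl jbro ujtjz dzaae srhmv plvr jzqg jko lisbk
Hunk 2: at line 6 remove [srhmv,plvr,jzqg] add [locc,myz] -> 11 lines: dfefb dwkc stfwc kponl jbro ujtjz dzaae locc myz jko lisbk
Hunk 3: at line 5 remove [dzaae] add [yuy,zwy] -> 12 lines: dfefb dwkc stfwc kponl jbro ujtjz yuy zwy locc myz jko lisbk
Hunk 4: at line 7 remove [locc,myz] add [xbiwm,kkcv,lsoyi] -> 13 lines: dfefb dwkc stfwc kponl jbro ujtjz yuy zwy xbiwm kkcv lsoyi jko lisbk
Hunk 5: at line 5 remove [ujtjz,yuy] add [hxbza,zlpqo,okcv] -> 14 lines: dfefb dwkc stfwc kponl jbro hxbza zlpqo okcv zwy xbiwm kkcv lsoyi jko lisbk
Hunk 6: at line 7 remove [zwy,xbiwm] add [bwjkn] -> 13 lines: dfefb dwkc stfwc kponl jbro hxbza zlpqo okcv bwjkn kkcv lsoyi jko lisbk
Final line 8: okcv

Answer: okcv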